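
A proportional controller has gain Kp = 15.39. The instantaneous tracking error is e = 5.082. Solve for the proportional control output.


u_P = Kp * e = 15.39 * 5.082 = 78.2120

78.2120


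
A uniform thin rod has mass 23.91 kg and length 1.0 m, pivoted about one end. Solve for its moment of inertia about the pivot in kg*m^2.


I = (1/3)*m*L^2 = (1/3)*23.91*1.0^2 = 7.9700

7.9700 kg*m^2


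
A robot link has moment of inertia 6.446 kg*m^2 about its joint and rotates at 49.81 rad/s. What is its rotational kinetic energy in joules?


KE = (1/2)*I*omega^2 = 0.5*6.446*49.81^2 = 7996.3794

7996.3794 J


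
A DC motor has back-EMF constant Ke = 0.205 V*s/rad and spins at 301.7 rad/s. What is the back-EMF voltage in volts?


V_emf = Ke * omega = 0.205*301.7 = 61.8485

61.8485 V


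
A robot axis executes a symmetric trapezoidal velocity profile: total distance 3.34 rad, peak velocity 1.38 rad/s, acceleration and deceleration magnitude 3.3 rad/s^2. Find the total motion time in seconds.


t_acc = v/a = 1.38/3.3 = 0.418182 s
d_acc = v^2/(2a) = 0.288545 rad (each ramp)
d_cruise = 3.34 - 2*0.288545 = 2.762910 rad
t_cruise = 2.762910/1.38 = 2.002109 s
t_total = 2*0.418182 + 2.002109 = 2.8385

2.8385 s


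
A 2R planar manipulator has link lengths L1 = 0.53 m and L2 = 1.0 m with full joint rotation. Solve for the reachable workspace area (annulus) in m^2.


r_max = L1 + L2 = 1.5300, r_min = |L1 - L2| = 0.4700
A = pi*(r_max^2 - r_min^2) = pi*(2.3409 - 0.2209) = 6.6602

6.6602 m^2


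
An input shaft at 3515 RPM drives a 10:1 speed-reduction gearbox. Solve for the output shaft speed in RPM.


omega_out = omega_in / N = 3515 / 10 = 351.5000

351.5000 RPM


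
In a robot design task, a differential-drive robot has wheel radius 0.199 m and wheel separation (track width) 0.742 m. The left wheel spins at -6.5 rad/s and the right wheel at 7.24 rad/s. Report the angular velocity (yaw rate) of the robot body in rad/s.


omega = r*(wR - wL)/L = 0.199*(7.24 - (-6.5))/0.742 = 3.6850

3.6850 rad/s


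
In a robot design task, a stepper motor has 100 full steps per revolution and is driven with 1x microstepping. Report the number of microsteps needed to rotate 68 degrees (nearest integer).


step_size = 360/(100*1) = 360/100 = 3.600000 deg
n = 68/(360/100) = 68*100/360 = 18.8889 -> 19

19 steps


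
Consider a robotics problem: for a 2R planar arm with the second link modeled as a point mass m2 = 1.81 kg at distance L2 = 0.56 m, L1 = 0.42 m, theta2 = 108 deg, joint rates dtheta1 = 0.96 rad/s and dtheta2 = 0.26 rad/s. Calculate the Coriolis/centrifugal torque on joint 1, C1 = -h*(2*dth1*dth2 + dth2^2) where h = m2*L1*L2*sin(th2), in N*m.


h = m2*L1*L2*sin(th2) = 1.81*0.42*0.56*sin(108 deg) = 0.404876
C1 = -h*(2*0.96*0.26 + 0.26^2) = -0.404876*0.5668 = -0.2295

-0.2295 N*m


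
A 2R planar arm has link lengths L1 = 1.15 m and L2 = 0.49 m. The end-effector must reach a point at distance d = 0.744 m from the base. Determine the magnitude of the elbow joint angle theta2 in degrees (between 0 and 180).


cos(th2) = (d^2 - L1^2 - L2^2)/(2*L1*L2) = (0.744^2 - 1.15^2 - 0.49^2)/(2*1.15*0.49) = -0.89535404
th2 = acos(-0.89535404) = 153.5539 deg

153.5539 degrees


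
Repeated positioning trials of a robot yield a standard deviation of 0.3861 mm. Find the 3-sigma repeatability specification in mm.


repeatability = 3*sigma = 3*0.3861 = 1.1583

1.1583 mm


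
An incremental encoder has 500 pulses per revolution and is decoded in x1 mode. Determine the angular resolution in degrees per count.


resolution = 360 / (PPR * 1) = 360 / 500 = 0.7200

0.7200 degrees


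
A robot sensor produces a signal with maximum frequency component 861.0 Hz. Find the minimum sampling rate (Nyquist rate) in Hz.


f_s,min = 2*f_max = 2*861.0 = 1722.0000

1722.0000 Hz


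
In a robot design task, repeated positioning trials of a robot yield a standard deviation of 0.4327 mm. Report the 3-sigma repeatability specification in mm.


repeatability = 3*sigma = 3*0.4327 = 1.2981

1.2981 mm


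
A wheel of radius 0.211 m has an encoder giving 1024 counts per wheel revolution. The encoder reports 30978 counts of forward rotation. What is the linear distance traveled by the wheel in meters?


revs = 30978/1024 = 30.251953
d = revs * 2*pi*r = 30.251953 * 2*pi*0.211 = 40.1066

40.1066 m


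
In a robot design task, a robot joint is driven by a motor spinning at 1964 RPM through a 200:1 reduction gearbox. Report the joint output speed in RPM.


omega_joint = omega_motor / N = 1964 / 200 = 9.8200

9.8200 RPM


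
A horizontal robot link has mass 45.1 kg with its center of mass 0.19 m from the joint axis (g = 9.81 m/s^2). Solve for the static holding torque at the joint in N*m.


tau = m*g*L = 45.1 * 9.81 * 0.19 = 84.0619

84.0619 N*m


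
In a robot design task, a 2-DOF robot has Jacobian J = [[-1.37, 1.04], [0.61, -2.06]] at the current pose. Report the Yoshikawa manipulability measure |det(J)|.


det(J) = -1.37*-2.06 - (1.04)*(0.61) = 2.1878
|det(J)| = 2.1878

2.1878


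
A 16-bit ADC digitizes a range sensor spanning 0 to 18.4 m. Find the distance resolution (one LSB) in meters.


res = range / 2^n = 18.4/2^16 = 18.4/65536 = 2.8076e-04

2.8076e-04 m


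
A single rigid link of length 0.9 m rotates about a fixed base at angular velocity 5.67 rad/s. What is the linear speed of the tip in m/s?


v = L*omega = 0.9 * 5.67 = 5.1030

5.1030 m/s


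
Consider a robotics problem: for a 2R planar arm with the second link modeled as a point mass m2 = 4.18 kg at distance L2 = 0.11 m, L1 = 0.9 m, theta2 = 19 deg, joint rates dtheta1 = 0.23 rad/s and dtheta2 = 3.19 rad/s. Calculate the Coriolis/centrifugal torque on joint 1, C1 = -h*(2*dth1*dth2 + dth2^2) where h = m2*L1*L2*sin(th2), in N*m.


h = m2*L1*L2*sin(th2) = 4.18*0.9*0.11*sin(19 deg) = 0.134727
C1 = -h*(2*0.23*3.19 + 3.19^2) = -0.134727*11.6435 = -1.5687

-1.5687 N*m


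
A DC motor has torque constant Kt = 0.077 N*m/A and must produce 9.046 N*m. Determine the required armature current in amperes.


I = tau / Kt = 9.046/0.077 = 117.4805

117.4805 A


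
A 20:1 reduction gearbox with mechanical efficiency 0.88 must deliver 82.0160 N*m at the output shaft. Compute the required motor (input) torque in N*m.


tau_in = tau_out / (N * eta) = 82.0160 / (20 * 0.88) = 4.6600

4.6600 N*m


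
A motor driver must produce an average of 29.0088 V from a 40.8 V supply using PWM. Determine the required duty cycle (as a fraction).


D = V_avg/V_supply = 29.0088/40.8 = 0.7110

0.7110


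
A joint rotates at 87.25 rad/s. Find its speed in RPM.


RPM = 87.25 * 60/(2*pi) = 833.1761

833.1761 RPM


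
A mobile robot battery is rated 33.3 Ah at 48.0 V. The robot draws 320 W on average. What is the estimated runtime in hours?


E = 33.3*48.0 = 1598.4000 Wh
t = E/P = 1598.4000/320 = 4.9950

4.9950 hours


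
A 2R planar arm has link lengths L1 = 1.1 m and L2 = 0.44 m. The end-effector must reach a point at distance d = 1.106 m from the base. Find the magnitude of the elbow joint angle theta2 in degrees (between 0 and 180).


cos(th2) = (d^2 - L1^2 - L2^2)/(2*L1*L2) = (1.106^2 - 1.1^2 - 0.44^2)/(2*1.1*0.44) = -0.18632645
th2 = acos(-0.18632645) = 100.7385 deg

100.7385 degrees


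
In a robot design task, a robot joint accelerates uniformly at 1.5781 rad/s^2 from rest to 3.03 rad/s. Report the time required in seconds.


t = delta_omega / alpha = 3.03 / 1.5781 = 1.9200

1.9200 s


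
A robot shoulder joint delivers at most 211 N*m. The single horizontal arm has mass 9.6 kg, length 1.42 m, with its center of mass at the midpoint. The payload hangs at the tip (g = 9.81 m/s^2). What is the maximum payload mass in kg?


tau_arm = m_arm*g*(L/2) = 9.6*9.81*1.42/2 = 66.8650 N*m
tau_payload = tau_max - tau_arm = 211 - 66.8650 = 144.1350
m_payload = tau_payload / (g*L) = 144.1350 / (9.81*1.42) = 10.3469

10.3469 kg


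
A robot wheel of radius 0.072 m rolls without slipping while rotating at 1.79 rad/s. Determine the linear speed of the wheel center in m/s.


v = omega * r = 1.79 * 0.072 = 0.1289

0.1289 m/s


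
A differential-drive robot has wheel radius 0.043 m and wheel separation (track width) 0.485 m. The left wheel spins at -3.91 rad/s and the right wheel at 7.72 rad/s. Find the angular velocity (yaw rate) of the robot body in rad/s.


omega = r*(wR - wL)/L = 0.043*(7.72 - (-3.91))/0.485 = 1.0311

1.0311 rad/s


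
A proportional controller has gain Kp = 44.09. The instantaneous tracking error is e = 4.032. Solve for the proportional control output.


u_P = Kp * e = 44.09 * 4.032 = 177.7709

177.7709


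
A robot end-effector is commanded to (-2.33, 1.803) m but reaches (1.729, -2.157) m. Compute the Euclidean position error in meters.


dx = 1.729 - (-2.33) = 4.0590, dy = -2.157 - (1.803) = -3.9600
err = sqrt(16.475481 + 15.681600) = 5.6707

5.6707 m


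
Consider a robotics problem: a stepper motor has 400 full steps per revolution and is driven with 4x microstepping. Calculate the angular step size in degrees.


step = 360/(400*4) = 360/1600 = 0.2250

0.2250 degrees


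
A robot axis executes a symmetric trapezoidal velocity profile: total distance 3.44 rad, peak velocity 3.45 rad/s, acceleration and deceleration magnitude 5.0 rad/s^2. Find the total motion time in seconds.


t_acc = v/a = 3.45/5.0 = 0.690000 s
d_acc = v^2/(2a) = 1.190250 rad (each ramp)
d_cruise = 3.44 - 2*1.190250 = 1.059500 rad
t_cruise = 1.059500/3.45 = 0.307101 s
t_total = 2*0.690000 + 0.307101 = 1.6871

1.6871 s


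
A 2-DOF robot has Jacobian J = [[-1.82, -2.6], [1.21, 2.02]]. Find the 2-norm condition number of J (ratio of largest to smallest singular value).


JJ^T eigenvalues: trace(JJ^T) = 15.6169, det(JJ^T) = det(J)^2 = 0.28132416
s_max^2 = (15.6169 + sqrt(242.76226897))/2 = 15.59886509
s_min^2 = (15.6169 - sqrt(242.76226897))/2 = 0.01803491
kappa = s_max/s_min = sqrt(15.59886509/0.01803491) = 29.4096

29.4096


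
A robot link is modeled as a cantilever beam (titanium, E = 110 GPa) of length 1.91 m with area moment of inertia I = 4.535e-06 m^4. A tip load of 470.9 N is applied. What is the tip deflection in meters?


delta = F*L^3/(3*E*I) = 470.9*1.91^3/(3*1.100e+11*4.535e-06)
      = 3281.1704539/1496550 = 0.0022

0.0022 m


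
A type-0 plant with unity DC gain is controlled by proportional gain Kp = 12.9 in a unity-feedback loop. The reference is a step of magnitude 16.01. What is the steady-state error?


e_ss = R/(1 + Kp) = 16.01/(1 + 12.9) = 16.01/13.9000 = 1.1518

1.1518


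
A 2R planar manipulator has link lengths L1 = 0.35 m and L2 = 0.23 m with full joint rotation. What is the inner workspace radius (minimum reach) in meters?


r_min = |L1 - L2| = |0.35 - 0.23| = 0.1200

0.1200 m


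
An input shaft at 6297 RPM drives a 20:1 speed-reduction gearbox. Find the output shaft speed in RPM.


omega_out = omega_in / N = 6297 / 20 = 314.8500

314.8500 RPM


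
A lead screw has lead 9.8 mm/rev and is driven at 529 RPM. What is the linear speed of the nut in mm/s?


v = lead * (RPM/60) = 9.8*529/60 = 86.4033

86.4033 mm/s


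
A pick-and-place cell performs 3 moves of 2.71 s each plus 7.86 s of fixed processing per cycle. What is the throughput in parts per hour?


T_cycle = 3*2.71 + 7.86 = 15.9900 s
rate = 3600/T = 225.1407

225.1407 parts/hour


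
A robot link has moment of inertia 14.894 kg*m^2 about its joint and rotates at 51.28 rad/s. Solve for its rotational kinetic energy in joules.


KE = (1/2)*I*omega^2 = 0.5*14.894*51.28^2 = 19582.9172

19582.9172 J


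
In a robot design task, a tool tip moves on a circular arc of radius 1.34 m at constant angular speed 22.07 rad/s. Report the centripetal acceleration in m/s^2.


a_c = omega^2 * r = 22.07^2 * 1.34 = 652.6938

652.6938 m/s^2


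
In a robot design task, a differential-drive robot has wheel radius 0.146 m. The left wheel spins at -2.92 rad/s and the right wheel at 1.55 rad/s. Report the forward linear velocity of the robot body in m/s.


v = r*(wR + wL)/2 = 0.146*(1.55 + -2.92)/2 = -0.1000

-0.1000 m/s


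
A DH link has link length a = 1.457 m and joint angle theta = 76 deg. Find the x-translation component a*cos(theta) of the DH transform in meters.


a*cos(theta) = 1.457*cos(76 deg) = 0.3525

0.3525 m


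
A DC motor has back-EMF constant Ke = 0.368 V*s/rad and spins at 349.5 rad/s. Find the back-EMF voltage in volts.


V_emf = Ke * omega = 0.368*349.5 = 128.6160

128.6160 V


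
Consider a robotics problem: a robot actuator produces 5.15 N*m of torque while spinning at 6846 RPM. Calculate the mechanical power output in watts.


omega = 6846 * 2*pi/60 = 716.911444 rad/s
P = tau * omega = 5.15 * 716.911444 = 3692.0939

3692.0939 W


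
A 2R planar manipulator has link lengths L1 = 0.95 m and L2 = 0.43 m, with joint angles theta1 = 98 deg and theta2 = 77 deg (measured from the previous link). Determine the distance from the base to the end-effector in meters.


x = L1*cos(th1) + L2*cos(th1+th2) = -0.560578
y = L1*sin(th1) + L2*sin(th1+th2) = 0.978232
d = sqrt(x^2 + y^2) = sqrt(0.314248 + 0.956938) = 1.1275

1.1275 m


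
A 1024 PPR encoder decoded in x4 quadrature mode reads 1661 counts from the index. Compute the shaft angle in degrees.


angle = counts * 360 / (PPR*4) = 1661 * 360 / 4096 = 145.9863

145.9863 degrees


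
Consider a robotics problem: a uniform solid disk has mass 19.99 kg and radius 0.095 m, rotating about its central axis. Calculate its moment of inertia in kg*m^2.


I = (1/2)*m*R^2 = 0.5*19.99*0.095^2 = 0.0902

0.0902 kg*m^2


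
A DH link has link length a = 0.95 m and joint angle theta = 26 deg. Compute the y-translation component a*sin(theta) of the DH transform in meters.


a*sin(theta) = 0.95*sin(26 deg) = 0.4165

0.4165 m


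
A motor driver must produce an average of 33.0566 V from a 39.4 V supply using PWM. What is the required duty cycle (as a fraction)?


D = V_avg/V_supply = 33.0566/39.4 = 0.8390

0.8390


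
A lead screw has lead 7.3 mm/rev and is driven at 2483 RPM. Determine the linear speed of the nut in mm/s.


v = lead * (RPM/60) = 7.3*2483/60 = 302.0983

302.0983 mm/s


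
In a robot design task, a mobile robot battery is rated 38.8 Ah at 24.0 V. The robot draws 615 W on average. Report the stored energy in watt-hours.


E = capacity * V = 38.8*24.0 = 931.2000

931.2000 Wh


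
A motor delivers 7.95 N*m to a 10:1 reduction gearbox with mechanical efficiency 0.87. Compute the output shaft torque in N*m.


tau_out = tau_in * N * eta = 7.95 * 10 * 0.87 = 69.1650

69.1650 N*m


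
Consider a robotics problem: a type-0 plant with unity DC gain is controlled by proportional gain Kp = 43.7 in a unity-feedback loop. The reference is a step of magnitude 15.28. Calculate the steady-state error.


e_ss = R/(1 + Kp) = 15.28/(1 + 43.7) = 15.28/44.7000 = 0.3418

0.3418


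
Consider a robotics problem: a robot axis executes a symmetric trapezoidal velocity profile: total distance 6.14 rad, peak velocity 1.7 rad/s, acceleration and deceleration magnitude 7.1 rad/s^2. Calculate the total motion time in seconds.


t_acc = v/a = 1.7/7.1 = 0.239437 s
d_acc = v^2/(2a) = 0.203521 rad (each ramp)
d_cruise = 6.14 - 2*0.203521 = 5.732958 rad
t_cruise = 5.732958/1.7 = 3.372328 s
t_total = 2*0.239437 + 3.372328 = 3.8512

3.8512 s


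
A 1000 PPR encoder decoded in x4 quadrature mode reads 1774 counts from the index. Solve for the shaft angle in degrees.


angle = counts * 360 / (PPR*4) = 1774 * 360 / 4000 = 159.6600

159.6600 degrees


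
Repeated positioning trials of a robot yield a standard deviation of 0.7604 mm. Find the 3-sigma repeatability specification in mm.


repeatability = 3*sigma = 3*0.7604 = 2.2812

2.2812 mm


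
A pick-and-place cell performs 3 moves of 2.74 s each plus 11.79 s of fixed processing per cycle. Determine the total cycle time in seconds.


T = 3*2.74 + 11.79 = 20.0100

20.0100 s


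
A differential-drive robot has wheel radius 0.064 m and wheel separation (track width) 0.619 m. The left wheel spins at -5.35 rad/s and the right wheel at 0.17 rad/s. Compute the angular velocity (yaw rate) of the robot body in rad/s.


omega = r*(wR - wL)/L = 0.064*(0.17 - (-5.35))/0.619 = 0.5707

0.5707 rad/s


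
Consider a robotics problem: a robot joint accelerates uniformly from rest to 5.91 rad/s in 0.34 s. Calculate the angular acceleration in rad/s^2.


alpha = delta_omega / t = 5.91 / 0.34 = 17.3824

17.3824 rad/s^2


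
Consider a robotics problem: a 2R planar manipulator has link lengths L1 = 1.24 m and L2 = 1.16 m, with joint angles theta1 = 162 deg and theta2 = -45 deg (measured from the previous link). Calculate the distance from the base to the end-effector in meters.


x = L1*cos(th1) + L2*cos(th1+th2) = -1.705939
y = L1*sin(th1) + L2*sin(th1+th2) = 1.416749
d = sqrt(x^2 + y^2) = sqrt(2.910228 + 2.007178) = 2.2175

2.2175 m


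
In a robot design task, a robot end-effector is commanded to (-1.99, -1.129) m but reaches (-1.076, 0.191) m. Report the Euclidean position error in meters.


dx = -1.076 - (-1.99) = 0.9140, dy = 0.191 - (-1.129) = 1.3200
err = sqrt(0.835396 + 1.742400) = 1.6056

1.6056 m


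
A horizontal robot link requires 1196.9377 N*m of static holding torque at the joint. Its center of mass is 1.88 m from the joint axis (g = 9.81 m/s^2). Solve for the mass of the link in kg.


m = tau / (g*L) = 1196.9377 / (9.81 * 1.88) = 64.9000

64.9000 kg


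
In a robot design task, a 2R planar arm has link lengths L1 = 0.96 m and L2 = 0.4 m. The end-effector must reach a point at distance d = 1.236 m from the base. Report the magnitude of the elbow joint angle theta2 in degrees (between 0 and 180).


cos(th2) = (d^2 - L1^2 - L2^2)/(2*L1*L2) = (1.236^2 - 0.96^2 - 0.4^2)/(2*0.96*0.4) = 0.58085417
th2 = acos(0.58085417) = 54.4894 deg

54.4894 degrees


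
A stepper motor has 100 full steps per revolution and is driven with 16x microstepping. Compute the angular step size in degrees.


step = 360/(100*16) = 360/1600 = 0.2250

0.2250 degrees


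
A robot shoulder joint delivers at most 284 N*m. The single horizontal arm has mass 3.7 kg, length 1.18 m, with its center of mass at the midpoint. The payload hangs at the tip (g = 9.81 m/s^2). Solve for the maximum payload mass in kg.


tau_arm = m_arm*g*(L/2) = 3.7*9.81*1.18/2 = 21.4152 N*m
tau_payload = tau_max - tau_arm = 284 - 21.4152 = 262.5848
m_payload = tau_payload / (g*L) = 262.5848 / (9.81*1.18) = 22.6839

22.6839 kg


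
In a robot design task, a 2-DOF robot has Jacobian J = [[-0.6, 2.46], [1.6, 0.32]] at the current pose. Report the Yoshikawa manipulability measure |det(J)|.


det(J) = -0.6*0.32 - (2.46)*(1.6) = -4.1280
|det(J)| = 4.1280

4.1280


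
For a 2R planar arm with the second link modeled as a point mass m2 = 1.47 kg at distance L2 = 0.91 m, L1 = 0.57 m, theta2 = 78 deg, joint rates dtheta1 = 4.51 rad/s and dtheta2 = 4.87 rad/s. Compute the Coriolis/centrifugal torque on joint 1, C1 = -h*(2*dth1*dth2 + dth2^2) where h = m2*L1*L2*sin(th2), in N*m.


h = m2*L1*L2*sin(th2) = 1.47*0.57*0.91*sin(78 deg) = 0.745827
C1 = -h*(2*4.51*4.87 + 4.87^2) = -0.745827*67.6443 = -50.4509

-50.4509 N*m


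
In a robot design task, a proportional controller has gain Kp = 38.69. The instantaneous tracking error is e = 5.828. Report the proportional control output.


u_P = Kp * e = 38.69 * 5.828 = 225.4853

225.4853


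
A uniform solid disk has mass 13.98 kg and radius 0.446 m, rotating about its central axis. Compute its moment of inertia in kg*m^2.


I = (1/2)*m*R^2 = 0.5*13.98*0.446^2 = 1.3904

1.3904 kg*m^2


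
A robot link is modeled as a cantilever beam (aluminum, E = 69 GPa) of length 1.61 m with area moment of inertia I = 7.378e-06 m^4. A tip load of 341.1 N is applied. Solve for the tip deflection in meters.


delta = F*L^3/(3*E*I) = 341.1*1.61^3/(3*6.900e+10*7.378e-06)
      = 1423.5061491/1527246 = 9.3207e-04

9.3207e-04 m


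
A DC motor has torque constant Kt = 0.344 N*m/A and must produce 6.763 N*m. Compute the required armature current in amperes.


I = tau / Kt = 6.763/0.344 = 19.6599

19.6599 A


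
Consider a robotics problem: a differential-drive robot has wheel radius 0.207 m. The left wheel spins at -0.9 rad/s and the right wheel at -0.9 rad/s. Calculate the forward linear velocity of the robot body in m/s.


v = r*(wR + wL)/2 = 0.207*(-0.9 + -0.9)/2 = -0.1863

-0.1863 m/s


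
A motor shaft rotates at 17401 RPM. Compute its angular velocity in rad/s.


omega = 17401 * 2*pi/60 = 1822.2285

1822.2285 rad/s


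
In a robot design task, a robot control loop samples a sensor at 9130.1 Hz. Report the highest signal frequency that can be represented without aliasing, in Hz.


f_max = f_s/2 = 9130.1/2 = 4565.0500

4565.0500 Hz


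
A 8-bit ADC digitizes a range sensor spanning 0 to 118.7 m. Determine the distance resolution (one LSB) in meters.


res = range / 2^n = 118.7/2^8 = 118.7/256 = 0.4637

0.4637 m


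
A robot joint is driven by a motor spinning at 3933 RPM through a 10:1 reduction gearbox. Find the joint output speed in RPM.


omega_joint = omega_motor / N = 3933 / 10 = 393.3000

393.3000 RPM


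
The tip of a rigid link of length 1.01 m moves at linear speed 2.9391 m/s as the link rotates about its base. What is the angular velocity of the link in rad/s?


omega = v / L = 2.9391 / 1.01 = 2.9100

2.9100 rad/s


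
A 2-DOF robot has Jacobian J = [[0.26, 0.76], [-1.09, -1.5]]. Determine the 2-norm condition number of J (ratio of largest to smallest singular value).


JJ^T eigenvalues: trace(JJ^T) = 4.0833, det(JJ^T) = det(J)^2 = 0.19219456
s_max^2 = (4.0833 + sqrt(15.90456065))/2 = 4.03567612
s_min^2 = (4.0833 - sqrt(15.90456065))/2 = 0.04762388
kappa = s_max/s_min = sqrt(4.03567612/0.04762388) = 9.2055

9.2055


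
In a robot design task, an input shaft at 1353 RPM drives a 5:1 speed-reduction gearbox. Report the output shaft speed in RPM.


omega_out = omega_in / N = 1353 / 5 = 270.6000

270.6000 RPM


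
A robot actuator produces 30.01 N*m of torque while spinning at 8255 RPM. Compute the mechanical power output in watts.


omega = 8255 * 2*pi/60 = 864.461579 rad/s
P = tau * omega = 30.01 * 864.461579 = 25942.4920

25942.4920 W


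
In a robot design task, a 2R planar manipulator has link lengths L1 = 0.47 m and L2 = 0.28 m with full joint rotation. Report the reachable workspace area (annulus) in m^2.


r_max = L1 + L2 = 0.7500, r_min = |L1 - L2| = 0.1900
A = pi*(r_max^2 - r_min^2) = pi*(0.5625 - 0.0361) = 1.6537

1.6537 m^2


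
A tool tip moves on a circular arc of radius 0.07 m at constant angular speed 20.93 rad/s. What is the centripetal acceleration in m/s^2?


a_c = omega^2 * r = 20.93^2 * 0.07 = 30.6645

30.6645 m/s^2


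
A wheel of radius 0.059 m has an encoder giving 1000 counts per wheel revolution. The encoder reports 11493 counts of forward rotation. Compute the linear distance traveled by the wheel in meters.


revs = 11493/1000 = 11.493000
d = revs * 2*pi*r = 11.493000 * 2*pi*0.059 = 4.2605

4.2605 m


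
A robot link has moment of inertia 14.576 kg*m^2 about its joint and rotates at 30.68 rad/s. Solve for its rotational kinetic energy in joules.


KE = (1/2)*I*omega^2 = 0.5*14.576*30.68^2 = 6859.9204

6859.9204 J


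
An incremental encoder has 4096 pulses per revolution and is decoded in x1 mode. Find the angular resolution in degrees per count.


resolution = 360 / (PPR * 1) = 360 / 4096 = 0.0879

0.0879 degrees


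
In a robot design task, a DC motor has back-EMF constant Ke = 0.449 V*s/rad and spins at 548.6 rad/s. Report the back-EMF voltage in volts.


V_emf = Ke * omega = 0.449*548.6 = 246.3214

246.3214 V


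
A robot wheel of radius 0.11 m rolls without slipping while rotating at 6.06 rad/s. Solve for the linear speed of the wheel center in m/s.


v = omega * r = 6.06 * 0.11 = 0.6666

0.6666 m/s


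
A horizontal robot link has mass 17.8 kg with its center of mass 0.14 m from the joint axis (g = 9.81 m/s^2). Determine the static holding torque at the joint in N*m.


tau = m*g*L = 17.8 * 9.81 * 0.14 = 24.4465

24.4465 N*m


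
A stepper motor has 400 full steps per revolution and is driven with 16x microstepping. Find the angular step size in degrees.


step = 360/(400*16) = 360/6400 = 0.0563

0.0563 degrees


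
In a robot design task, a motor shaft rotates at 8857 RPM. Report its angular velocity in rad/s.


omega = 8857 * 2*pi/60 = 927.5029

927.5029 rad/s


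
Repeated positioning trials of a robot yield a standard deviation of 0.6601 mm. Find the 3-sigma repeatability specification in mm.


repeatability = 3*sigma = 3*0.6601 = 1.9803

1.9803 mm


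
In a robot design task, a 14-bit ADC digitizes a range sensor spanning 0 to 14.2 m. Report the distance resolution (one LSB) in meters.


res = range / 2^n = 14.2/2^14 = 14.2/16384 = 8.6670e-04

8.6670e-04 m


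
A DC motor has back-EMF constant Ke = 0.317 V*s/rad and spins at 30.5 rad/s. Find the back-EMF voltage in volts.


V_emf = Ke * omega = 0.317*30.5 = 9.6685

9.6685 V


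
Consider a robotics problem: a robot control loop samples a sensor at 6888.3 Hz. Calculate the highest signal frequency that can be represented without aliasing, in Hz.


f_max = f_s/2 = 6888.3/2 = 3444.1500

3444.1500 Hz


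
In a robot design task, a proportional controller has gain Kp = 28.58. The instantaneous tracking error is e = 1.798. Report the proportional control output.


u_P = Kp * e = 28.58 * 1.798 = 51.3868

51.3868


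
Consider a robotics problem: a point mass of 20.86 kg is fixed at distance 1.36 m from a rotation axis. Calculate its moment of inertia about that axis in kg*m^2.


I = m*r^2 = 20.86*1.36^2 = 38.5827

38.5827 kg*m^2


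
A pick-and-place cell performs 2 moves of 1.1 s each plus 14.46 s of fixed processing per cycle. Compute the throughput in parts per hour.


T_cycle = 2*1.1 + 14.46 = 16.6600 s
rate = 3600/T = 216.0864

216.0864 parts/hour


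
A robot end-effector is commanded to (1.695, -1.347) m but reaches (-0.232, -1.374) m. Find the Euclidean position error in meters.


dx = -0.232 - (1.695) = -1.9270, dy = -1.374 - (-1.347) = -0.0270
err = sqrt(3.713329 + 0.000729) = 1.9272

1.9272 m


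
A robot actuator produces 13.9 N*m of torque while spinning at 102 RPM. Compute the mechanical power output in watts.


omega = 102 * 2*pi/60 = 10.681415 rad/s
P = tau * omega = 13.9 * 10.681415 = 148.4717

148.4717 W


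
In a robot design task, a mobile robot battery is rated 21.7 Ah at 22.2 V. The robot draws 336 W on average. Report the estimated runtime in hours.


E = 21.7*22.2 = 481.7400 Wh
t = E/P = 481.7400/336 = 1.4337

1.4337 hours


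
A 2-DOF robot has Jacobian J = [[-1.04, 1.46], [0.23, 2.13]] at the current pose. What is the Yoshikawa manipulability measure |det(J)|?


det(J) = -1.04*2.13 - (1.46)*(0.23) = -2.5510
|det(J)| = 2.5510

2.5510


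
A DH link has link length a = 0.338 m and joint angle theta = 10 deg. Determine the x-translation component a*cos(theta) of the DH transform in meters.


a*cos(theta) = 0.338*cos(10 deg) = 0.3329

0.3329 m


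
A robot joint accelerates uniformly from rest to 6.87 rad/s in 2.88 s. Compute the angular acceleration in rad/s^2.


alpha = delta_omega / t = 6.87 / 2.88 = 2.3854

2.3854 rad/s^2


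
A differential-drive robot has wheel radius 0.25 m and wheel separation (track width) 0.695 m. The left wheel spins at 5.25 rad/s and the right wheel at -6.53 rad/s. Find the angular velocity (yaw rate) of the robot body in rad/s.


omega = r*(wR - wL)/L = 0.25*(-6.53 - (5.25))/0.695 = -4.2374

-4.2374 rad/s


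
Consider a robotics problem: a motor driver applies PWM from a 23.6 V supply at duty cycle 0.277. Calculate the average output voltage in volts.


V_avg = V_supply * D = 23.6*0.277 = 6.5372

6.5372 V


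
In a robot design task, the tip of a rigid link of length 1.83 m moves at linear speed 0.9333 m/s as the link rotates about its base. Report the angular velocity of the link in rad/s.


omega = v / L = 0.9333 / 1.83 = 0.5100

0.5100 rad/s


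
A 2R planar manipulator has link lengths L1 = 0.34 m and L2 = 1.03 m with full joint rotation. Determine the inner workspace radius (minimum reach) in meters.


r_min = |L1 - L2| = |0.34 - 1.03| = 0.6900

0.6900 m


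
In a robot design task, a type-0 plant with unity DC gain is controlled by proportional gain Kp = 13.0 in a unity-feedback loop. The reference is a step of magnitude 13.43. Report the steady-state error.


e_ss = R/(1 + Kp) = 13.43/(1 + 13.0) = 13.43/14.0000 = 0.9593

0.9593


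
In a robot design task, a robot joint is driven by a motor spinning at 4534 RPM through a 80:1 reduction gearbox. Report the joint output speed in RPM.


omega_joint = omega_motor / N = 4534 / 80 = 56.6750

56.6750 RPM


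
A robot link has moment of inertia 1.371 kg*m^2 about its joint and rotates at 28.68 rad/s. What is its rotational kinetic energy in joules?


KE = (1/2)*I*omega^2 = 0.5*1.371*28.68^2 = 563.8528

563.8528 J


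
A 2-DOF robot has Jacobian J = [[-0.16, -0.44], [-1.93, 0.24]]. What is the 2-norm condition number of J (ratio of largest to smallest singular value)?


JJ^T eigenvalues: trace(JJ^T) = 4.0017, det(JJ^T) = det(J)^2 = 0.78783376
s_max^2 = (4.0017 + sqrt(12.86226785))/2 = 3.79405020
s_min^2 = (4.0017 - sqrt(12.86226785))/2 = 0.20764980
kappa = s_max/s_min = sqrt(3.79405020/0.20764980) = 4.2745

4.2745


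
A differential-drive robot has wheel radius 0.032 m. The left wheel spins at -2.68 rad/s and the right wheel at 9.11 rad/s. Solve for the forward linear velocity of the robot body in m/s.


v = r*(wR + wL)/2 = 0.032*(9.11 + -2.68)/2 = 0.1029

0.1029 m/s


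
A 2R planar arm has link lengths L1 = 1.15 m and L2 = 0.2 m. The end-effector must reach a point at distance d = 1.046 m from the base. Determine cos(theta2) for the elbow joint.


cos(th2) = (d^2 - L1^2 - L2^2)/(2*L1*L2) = (1.046^2 - 1.15^2 - 0.2^2)/(2*1.15*0.2) = -0.5834

-0.5834


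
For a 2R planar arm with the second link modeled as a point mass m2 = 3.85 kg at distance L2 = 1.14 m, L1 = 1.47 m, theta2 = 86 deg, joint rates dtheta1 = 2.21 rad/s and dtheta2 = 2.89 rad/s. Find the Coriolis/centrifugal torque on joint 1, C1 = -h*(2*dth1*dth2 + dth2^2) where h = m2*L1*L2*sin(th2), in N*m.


h = m2*L1*L2*sin(th2) = 3.85*1.47*1.14*sin(86 deg) = 6.436114
C1 = -h*(2*2.21*2.89 + 2.89^2) = -6.436114*21.1259 = -135.9687

-135.9687 N*m


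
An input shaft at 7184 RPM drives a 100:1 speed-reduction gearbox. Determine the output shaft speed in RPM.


omega_out = omega_in / N = 7184 / 100 = 71.8400

71.8400 RPM


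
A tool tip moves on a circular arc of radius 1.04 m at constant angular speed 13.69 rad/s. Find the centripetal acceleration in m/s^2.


a_c = omega^2 * r = 13.69^2 * 1.04 = 194.9127

194.9127 m/s^2


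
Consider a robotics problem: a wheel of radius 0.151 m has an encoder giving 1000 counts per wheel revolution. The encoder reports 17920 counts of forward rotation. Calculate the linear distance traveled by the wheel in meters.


revs = 17920/1000 = 17.920000
d = revs * 2*pi*r = 17.920000 * 2*pi*0.151 = 17.0018

17.0018 m


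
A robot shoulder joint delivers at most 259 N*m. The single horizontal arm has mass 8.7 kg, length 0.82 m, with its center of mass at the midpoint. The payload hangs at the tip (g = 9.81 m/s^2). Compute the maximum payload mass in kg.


tau_arm = m_arm*g*(L/2) = 8.7*9.81*0.82/2 = 34.9923 N*m
tau_payload = tau_max - tau_arm = 259 - 34.9923 = 224.0077
m_payload = tau_payload / (g*L) = 224.0077 / (9.81*0.82) = 27.8471

27.8471 kg


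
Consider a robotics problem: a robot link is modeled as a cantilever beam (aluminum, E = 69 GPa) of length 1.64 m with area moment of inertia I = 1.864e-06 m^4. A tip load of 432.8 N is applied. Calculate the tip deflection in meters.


delta = F*L^3/(3*E*I) = 432.8*1.64^3/(3*6.900e+10*1.864e-06)
      = 1909.0565632/385848 = 0.0049

0.0049 m


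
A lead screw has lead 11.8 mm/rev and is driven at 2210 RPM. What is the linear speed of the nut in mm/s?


v = lead * (RPM/60) = 11.8*2210/60 = 434.6333

434.6333 mm/s


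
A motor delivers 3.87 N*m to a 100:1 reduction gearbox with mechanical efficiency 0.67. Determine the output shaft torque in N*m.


tau_out = tau_in * N * eta = 3.87 * 100 * 0.67 = 259.2900

259.2900 N*m


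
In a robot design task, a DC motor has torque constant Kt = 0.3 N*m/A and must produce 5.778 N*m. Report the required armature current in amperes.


I = tau / Kt = 5.778/0.3 = 19.2600

19.2600 A


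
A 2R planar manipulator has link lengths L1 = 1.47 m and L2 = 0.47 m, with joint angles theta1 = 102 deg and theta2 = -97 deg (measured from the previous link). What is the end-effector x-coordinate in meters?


x = L1*cos(th1) + L2*cos(th1+th2) = 1.47*cos(102 deg) + 0.47*cos(5 deg) = 0.1626

0.1626 m


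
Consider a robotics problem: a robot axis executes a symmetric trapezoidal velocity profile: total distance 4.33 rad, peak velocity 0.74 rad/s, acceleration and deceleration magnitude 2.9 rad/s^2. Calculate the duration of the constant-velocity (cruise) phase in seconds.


t_acc = v/a = 0.255172 s, d_acc = v^2/(2a) = 0.094414 rad each
d_cruise = 4.33 - 2*0.094414 = 4.141172 rad
t_cruise = d_cruise/v = 4.141172/0.74 = 5.5962

5.5962 s


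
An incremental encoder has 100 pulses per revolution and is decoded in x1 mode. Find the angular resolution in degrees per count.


resolution = 360 / (PPR * 1) = 360 / 100 = 3.6000

3.6000 degrees


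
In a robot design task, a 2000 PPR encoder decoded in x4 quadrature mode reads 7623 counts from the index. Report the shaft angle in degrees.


angle = counts * 360 / (PPR*4) = 7623 * 360 / 8000 = 343.0350

343.0350 degrees


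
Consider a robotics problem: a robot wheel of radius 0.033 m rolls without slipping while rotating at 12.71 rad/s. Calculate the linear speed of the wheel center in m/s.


v = omega * r = 12.71 * 0.033 = 0.4194

0.4194 m/s


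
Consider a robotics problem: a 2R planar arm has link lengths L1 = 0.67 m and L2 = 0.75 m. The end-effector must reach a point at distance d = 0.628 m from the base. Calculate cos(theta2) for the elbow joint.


cos(th2) = (d^2 - L1^2 - L2^2)/(2*L1*L2) = (0.628^2 - 0.67^2 - 0.75^2)/(2*0.67*0.75) = -0.6139

-0.6139


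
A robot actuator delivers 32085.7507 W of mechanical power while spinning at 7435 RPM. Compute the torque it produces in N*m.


omega = 7435 * 2*pi/60 = 778.591379 rad/s
tau = P / omega = 32085.7507 / 778.591379 = 41.2100

41.2100 N*m


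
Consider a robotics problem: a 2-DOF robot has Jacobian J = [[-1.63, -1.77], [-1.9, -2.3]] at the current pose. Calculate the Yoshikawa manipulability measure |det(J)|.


det(J) = -1.63*-2.3 - (-1.77)*(-1.9) = 0.3860
|det(J)| = 0.3860

0.3860


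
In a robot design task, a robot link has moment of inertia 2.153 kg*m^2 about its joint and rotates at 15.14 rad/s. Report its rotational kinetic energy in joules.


KE = (1/2)*I*omega^2 = 0.5*2.153*15.14^2 = 246.7549

246.7549 J


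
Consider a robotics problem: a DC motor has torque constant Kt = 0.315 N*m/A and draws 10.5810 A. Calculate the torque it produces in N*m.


tau = Kt * I = 0.315*10.5810 = 3.3330

3.3330 N*m


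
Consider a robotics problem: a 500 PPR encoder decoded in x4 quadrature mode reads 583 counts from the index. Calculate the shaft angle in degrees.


angle = counts * 360 / (PPR*4) = 583 * 360 / 2000 = 104.9400

104.9400 degrees


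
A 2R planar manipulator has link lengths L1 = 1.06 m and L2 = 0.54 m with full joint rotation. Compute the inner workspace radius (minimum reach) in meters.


r_min = |L1 - L2| = |1.06 - 0.54| = 0.5200

0.5200 m


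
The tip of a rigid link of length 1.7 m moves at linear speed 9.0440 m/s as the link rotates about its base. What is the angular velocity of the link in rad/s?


omega = v / L = 9.0440 / 1.7 = 5.3200

5.3200 rad/s


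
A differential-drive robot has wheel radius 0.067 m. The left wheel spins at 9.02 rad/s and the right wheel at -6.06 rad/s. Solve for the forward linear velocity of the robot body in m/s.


v = r*(wR + wL)/2 = 0.067*(-6.06 + 9.02)/2 = 0.0992

0.0992 m/s


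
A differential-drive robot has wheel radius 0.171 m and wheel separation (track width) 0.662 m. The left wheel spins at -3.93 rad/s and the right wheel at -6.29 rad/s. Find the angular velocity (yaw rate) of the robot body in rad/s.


omega = r*(wR - wL)/L = 0.171*(-6.29 - (-3.93))/0.662 = -0.6096

-0.6096 rad/s


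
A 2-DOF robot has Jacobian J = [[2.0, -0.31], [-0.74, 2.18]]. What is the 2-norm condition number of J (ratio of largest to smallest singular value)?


JJ^T eigenvalues: trace(JJ^T) = 9.3961, det(JJ^T) = det(J)^2 = 17.06185636
s_max^2 = (9.3961 + sqrt(20.03926977))/2 = 6.93631215
s_min^2 = (9.3961 - sqrt(20.03926977))/2 = 2.45978785
kappa = s_max/s_min = sqrt(6.93631215/2.45978785) = 1.6793

1.6793


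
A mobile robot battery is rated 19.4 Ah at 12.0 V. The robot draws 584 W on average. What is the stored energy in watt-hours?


E = capacity * V = 19.4*12.0 = 232.8000

232.8000 Wh


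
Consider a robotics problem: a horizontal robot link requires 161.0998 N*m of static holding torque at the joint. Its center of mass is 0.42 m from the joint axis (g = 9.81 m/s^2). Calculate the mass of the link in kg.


m = tau / (g*L) = 161.0998 / (9.81 * 0.42) = 39.1000

39.1000 kg


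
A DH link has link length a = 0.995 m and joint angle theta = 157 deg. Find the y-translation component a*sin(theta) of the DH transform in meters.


a*sin(theta) = 0.995*sin(157 deg) = 0.3888

0.3888 m


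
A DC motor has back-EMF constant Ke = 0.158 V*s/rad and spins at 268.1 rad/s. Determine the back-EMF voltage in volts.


V_emf = Ke * omega = 0.158*268.1 = 42.3598

42.3598 V


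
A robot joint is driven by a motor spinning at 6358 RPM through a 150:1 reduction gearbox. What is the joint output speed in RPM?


omega_joint = omega_motor / N = 6358 / 150 = 42.3867

42.3867 RPM


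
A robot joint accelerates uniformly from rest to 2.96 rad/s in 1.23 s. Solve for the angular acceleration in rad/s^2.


alpha = delta_omega / t = 2.96 / 1.23 = 2.4065

2.4065 rad/s^2


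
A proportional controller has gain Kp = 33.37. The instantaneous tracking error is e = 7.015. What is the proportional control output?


u_P = Kp * e = 33.37 * 7.015 = 234.0905

234.0905


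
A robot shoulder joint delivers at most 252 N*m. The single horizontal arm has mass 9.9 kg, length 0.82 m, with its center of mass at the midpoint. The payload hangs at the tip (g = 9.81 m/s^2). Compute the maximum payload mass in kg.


tau_arm = m_arm*g*(L/2) = 9.9*9.81*0.82/2 = 39.8188 N*m
tau_payload = tau_max - tau_arm = 252 - 39.8188 = 212.1812
m_payload = tau_payload / (g*L) = 212.1812 / (9.81*0.82) = 26.3769

26.3769 kg


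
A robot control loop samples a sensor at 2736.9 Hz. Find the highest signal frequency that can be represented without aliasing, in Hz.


f_max = f_s/2 = 2736.9/2 = 1368.4500

1368.4500 Hz


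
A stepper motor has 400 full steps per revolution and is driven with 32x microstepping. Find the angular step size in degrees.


step = 360/(400*32) = 360/12800 = 0.0281

0.0281 degrees


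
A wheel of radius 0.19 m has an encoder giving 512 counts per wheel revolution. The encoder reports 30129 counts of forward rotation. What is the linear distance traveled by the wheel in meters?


revs = 30129/512 = 58.845703
d = revs * 2*pi*r = 58.845703 * 2*pi*0.19 = 70.2503

70.2503 m
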